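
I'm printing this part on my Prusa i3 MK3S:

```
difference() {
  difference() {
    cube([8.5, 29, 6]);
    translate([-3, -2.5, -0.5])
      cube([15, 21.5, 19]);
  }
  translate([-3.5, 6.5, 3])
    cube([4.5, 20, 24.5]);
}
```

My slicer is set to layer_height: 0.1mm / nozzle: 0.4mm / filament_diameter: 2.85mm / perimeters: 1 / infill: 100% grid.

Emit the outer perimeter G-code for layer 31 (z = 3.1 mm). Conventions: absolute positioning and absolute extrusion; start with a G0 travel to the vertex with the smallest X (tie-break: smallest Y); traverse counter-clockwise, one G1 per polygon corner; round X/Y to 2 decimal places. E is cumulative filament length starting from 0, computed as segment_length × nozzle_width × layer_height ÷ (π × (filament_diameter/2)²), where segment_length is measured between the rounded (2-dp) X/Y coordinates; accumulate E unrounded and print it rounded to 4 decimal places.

G0 X0.00 Y26.50 Z3.10
G1 X1.00 Y26.50 E0.0063
G1 X1.00 Y19.00 E0.0533
G1 X8.50 Y19.00 E0.1003
G1 X8.50 Y29.00 E0.1630
G1 X0.00 Y29.00 E0.2163
G1 X0.00 Y26.50 E0.2320

At z = 3.1 mm: the cube (footprint 8.5×29) is included at this height; the 15×21.5 cube at (-3, -2.5) contributes its full rectangle; After the difference (first − rest): starting from the 8.5×29 cube, the 15×21.5 cube at (-3, -2.5) partially overlaps it — only the 161.50 mm² overlap (of its 322.50 mm²) is removed, clipping the outline — 1 connected region; the cube at (-3.5, 6.5) is present — its section is the full 4.5×20 rectangle; Taking the first minus the rest: starting from the result so far, the 4.5×20 cube at (-3.5, 6.5) partially overlaps it — only the 7.50 mm² overlap (of its 90.00 mm²) is removed, clipping the outline — 1 connected region. The outline is a single polygon with 6 vertices. Extrusion per mm of travel: 0.4 × 0.1 / (π × 1.425²) = 0.006270. Accumulating E over each segment gives final E = 0.2320.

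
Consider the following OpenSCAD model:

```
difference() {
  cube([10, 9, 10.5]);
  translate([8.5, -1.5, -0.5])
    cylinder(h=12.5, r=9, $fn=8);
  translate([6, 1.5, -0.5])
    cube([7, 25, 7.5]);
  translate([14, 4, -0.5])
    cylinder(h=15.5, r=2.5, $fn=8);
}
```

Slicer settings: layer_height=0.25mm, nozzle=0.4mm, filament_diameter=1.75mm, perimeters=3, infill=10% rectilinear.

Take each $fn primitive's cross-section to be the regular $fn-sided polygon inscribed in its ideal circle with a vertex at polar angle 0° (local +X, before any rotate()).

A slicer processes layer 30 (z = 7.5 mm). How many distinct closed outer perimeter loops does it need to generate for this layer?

At z = 7.5 mm: the cube (footprint 10×9) is included at this height; the cylinder at (8.5, -1.5): section is a regular 8-gon, circumradius r=9; the cube at (6, 1.5) is absent (z outside [-0.5, 7]); the cylinder at (14, 4): section is a regular 8-gon, circumradius r=2.5; Subtracting the remaining from the first: starting from the 10×9 cube, the r=9 cylinder at (8.5, -1.5) partially overlaps it — only the 55.03 mm² overlap (of its 229.10 mm²) is removed, clipping the outline; the r=2.5 cylinder at (14, 4) misses the remaining region (no effect) — 1 connected region. The result has 1 disconnected region.

1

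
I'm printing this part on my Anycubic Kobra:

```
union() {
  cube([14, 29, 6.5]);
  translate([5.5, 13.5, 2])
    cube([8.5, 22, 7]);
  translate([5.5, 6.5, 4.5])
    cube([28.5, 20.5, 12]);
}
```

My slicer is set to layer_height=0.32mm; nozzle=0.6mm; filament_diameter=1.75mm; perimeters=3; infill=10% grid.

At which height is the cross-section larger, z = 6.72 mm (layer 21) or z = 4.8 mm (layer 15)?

layer 15 (z = 4.8 mm)

Layer 21 (z = 6.72): the cube is not intersected at this z (z outside [0, 6.5]); the cube at (5.5, 13.5) (footprint 8.5×22) is included at this height (area 187.00 mm²); the cube at (5.5, 6.5) is present — its section is the full 28.5×20.5 rectangle (area 584.25 mm²); Taking the union: the regions partially overlap — summed areas 771.25 mm² minus the doubly-counted overlap 114.75 mm² gives 656.50 mm² — area = 656.50 mm². So its area = 656.50 mm². Layer 15 (z = 4.8): the cube is present — its section is the full 14×29 rectangle (area 406.00 mm²); the cube at (5.5, 13.5) (footprint 8.5×22) is included at this height (area 187.00 mm²); the 28.5×20.5 cube at (5.5, 6.5) contributes its full rectangle (area 584.25 mm²); Taking the union: the regions partially overlap — summed areas 1177.25 mm² minus the doubly-counted overlap 306.00 mm² gives 871.25 mm² — area = 871.25 mm². So its area = 871.25 mm². Layer 15 is larger (871.25 vs 656.50 mm²).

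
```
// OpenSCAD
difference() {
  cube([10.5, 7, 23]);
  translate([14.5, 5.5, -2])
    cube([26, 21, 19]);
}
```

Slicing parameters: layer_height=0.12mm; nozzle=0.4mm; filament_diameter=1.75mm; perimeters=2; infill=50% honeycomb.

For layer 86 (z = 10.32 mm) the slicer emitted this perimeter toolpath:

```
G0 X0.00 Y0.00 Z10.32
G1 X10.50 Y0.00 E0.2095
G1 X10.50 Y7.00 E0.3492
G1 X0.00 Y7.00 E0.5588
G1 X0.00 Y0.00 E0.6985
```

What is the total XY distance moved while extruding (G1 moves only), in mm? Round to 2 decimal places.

35.00 mm

Sum the Euclidean lengths of each G1 segment: total = 35.00 mm.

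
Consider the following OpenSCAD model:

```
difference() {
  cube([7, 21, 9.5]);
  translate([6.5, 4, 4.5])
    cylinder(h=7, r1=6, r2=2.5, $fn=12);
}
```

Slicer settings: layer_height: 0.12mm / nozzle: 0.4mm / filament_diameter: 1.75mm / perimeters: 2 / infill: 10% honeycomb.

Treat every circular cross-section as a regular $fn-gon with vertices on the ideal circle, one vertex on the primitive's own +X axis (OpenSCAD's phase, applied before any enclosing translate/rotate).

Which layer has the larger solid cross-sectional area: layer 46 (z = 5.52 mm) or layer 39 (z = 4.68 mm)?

layer 46 (z = 5.52 mm)

Layer 46 (z = 5.52): the cube (footprint 7×21) is included at this height (area 147.00 mm²); the cone at (6.5, 4): at t=0.146 of its height the radius interpolates to r₁+(r₂−r₁)t = 5.490, giving a regular 12-gon of that circumradius (area = (12/2)·5.490²·sin(360°/12) = 90.42 mm²); After the difference (first − rest): starting from the 7×21 cube (147.00 mm²), the cone at (6.5, 4) partially overlaps it — only the 46.56 mm² overlap (of its 90.42 mm²) is removed, clipping the outline — area = 100.44 mm². So its area = 100.44 mm². Layer 39 (z = 4.68): the 7×21 cube contributes its full rectangle (area 147.00 mm²); the cone at (6.5, 4) (r1=6→r2=2.5) has section circumradius 5.910 here — a regular 12-gon (area = (12/2)·5.910²·sin(360°/12) = 104.78 mm²); Taking the first minus the rest: starting from the 7×21 cube (147.00 mm²), the cone at (6.5, 4) partially overlaps it — only the 52.21 mm² overlap (of its 104.78 mm²) is removed, clipping the outline — area = 94.79 mm². So its area = 94.79 mm². Layer 46 is larger (100.44 vs 94.79 mm²).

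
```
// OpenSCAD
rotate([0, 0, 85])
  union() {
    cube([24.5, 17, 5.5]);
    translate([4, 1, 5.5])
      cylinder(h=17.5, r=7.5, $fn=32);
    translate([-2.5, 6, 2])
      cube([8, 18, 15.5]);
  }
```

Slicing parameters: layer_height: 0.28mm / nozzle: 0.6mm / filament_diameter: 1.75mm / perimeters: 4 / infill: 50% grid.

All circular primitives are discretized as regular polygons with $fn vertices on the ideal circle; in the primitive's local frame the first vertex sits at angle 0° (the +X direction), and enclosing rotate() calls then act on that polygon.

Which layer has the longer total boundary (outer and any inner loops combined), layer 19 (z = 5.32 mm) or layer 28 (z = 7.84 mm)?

Layer 19 (z = 5.32): the cube is present — its section is the full 24.5×17 rectangle (perimeter 83.00 mm); the cylinder at (4, 1) is not intersected at this z (z outside [5.5, 23]); the 8×18 cube at (-2.5, 6) contributes its full rectangle (perimeter 52.00 mm); Combining (union): the regions partially overlap (shared area 60.50 mm²), so the edge portions inside another operand are dropped and the merged outline is re-measured after clipping — boundary = 102.00 mm; (rotated 85° about Z; rotation is an isometry so areas/perimeters/island counts are preserved). So its perimeter = 102.00 mm. Layer 28 (z = 7.84): the cube does not reach this height (z outside [0, 5.5]); the r=7.5 cylinder at (4, 1) gives a regular 32-gon of circumradius 7.5 (constant along its height) (perimeter = 2·32·7.500·sin(180°/32) = 47.05 mm); the 8×18 cube at (-2.5, 6) contributes its full rectangle (perimeter 52.00 mm); Merging all regions: the regions partially overlap (shared area 13.17 mm²), so the edge portions inside another operand are dropped and the merged outline is re-measured after clipping — boundary = 81.87 mm; (whole slice rotated 85° about Z — lengths, areas and connectivity unchanged). So its perimeter = 81.87 mm. Layer 19 is larger (102.00 vs 81.87 mm).

layer 19 (z = 5.32 mm)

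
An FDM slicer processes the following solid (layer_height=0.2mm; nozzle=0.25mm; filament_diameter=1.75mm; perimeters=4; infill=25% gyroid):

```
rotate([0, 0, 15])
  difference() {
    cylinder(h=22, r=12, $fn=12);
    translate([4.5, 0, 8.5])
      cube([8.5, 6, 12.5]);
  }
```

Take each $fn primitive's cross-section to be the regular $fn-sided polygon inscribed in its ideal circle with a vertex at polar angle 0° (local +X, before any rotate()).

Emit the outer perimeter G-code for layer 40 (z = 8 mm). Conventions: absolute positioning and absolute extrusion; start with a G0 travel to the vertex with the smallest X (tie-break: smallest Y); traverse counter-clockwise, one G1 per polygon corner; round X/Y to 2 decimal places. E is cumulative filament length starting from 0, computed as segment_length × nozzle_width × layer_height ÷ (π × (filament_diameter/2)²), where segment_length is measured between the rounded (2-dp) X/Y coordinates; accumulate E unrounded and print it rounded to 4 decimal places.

G0 X-11.59 Y-3.11 Z8.00
G1 X-8.49 Y-8.49 E0.1291
G1 X-3.11 Y-11.59 E0.2581
G1 X3.11 Y-11.59 E0.3874
G1 X8.49 Y-8.49 E0.5165
G1 X11.59 Y-3.11 E0.6456
G1 X11.59 Y3.11 E0.7749
G1 X8.49 Y8.49 E0.9040
G1 X3.11 Y11.59 E1.0330
G1 X-3.11 Y11.59 E1.1623
G1 X-8.49 Y8.49 E1.2914
G1 X-11.59 Y3.11 E1.4205
G1 X-11.59 Y-3.11 E1.5498

At z = 8 mm: the r=12 cylinder contributes a regular 12-gon of circumradius 12; the cube at (4.5, 0) does not reach this height (z outside [8.5, 21]); Taking the first minus the rest: none of the subtracted shapes is present at this height, so the r=12 cylinder is unchanged — 1 connected region; (whole slice rotated 15° about Z — lengths, areas and connectivity unchanged). The outline is a single polygon with 12 vertices. Extrusion per mm of travel: 0.25 × 0.2 / (π × 0.875²) = 0.020788. Accumulating E over each segment gives final E = 1.5498.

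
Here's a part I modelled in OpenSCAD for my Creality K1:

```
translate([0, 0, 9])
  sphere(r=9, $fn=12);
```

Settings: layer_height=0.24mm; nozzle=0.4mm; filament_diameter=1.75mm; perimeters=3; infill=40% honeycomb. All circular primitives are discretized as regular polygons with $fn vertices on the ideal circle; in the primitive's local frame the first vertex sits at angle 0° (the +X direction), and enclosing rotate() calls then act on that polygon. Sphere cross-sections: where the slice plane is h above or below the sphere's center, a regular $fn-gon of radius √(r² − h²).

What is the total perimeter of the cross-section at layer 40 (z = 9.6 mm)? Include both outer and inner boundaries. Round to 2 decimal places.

At z = 9.6 mm: the r=9 sphere contributes a regular 12-gon of circumradius √(9²−0.6²) = 8.980 (perimeter = 2·12·8.980·sin(180°/12) = 55.78 mm). Overall, the cross-section is a single solid region. Total boundary length (outer) = 55.78 mm.

55.78 mm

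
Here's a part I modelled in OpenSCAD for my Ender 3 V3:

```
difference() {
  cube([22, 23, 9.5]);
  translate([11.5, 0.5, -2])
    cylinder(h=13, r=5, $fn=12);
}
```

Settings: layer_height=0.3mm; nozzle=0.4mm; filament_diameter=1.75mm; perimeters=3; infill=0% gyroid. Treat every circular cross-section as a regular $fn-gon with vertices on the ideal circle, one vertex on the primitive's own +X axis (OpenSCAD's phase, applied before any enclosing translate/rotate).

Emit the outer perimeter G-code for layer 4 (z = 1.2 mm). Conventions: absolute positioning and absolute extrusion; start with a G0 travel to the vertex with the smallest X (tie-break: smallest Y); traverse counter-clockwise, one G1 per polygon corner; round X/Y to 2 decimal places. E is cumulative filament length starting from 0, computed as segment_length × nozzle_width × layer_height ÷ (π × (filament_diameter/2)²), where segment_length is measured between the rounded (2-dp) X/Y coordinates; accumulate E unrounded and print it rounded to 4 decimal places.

At z = 1.2 mm: the 22×23 cube contributes its full rectangle; the cylinder at (11.5, 0.5): section is a regular 12-gon, circumradius r=5; Taking the first minus the rest: starting from the 22×23 cube, the r=5 cylinder at (11.5, 0.5) partially overlaps it — only the 42.43 mm² overlap (of its 75.00 mm²) is removed, clipping the outline — 1 connected region. The outline is a single polygon with 13 vertices. Extrusion per mm of travel: 0.4 × 0.3 / (π × 0.875²) = 0.049890. Accumulating E over each segment gives final E = 4.8305.

G0 X0.00 Y0.00 Z1.20
G1 X6.63 Y0.00 E0.3308
G1 X6.50 Y0.50 E0.3565
G1 X7.17 Y3.00 E0.4857
G1 X9.00 Y4.83 E0.6148
G1 X11.50 Y5.50 E0.7439
G1 X14.00 Y4.83 E0.8730
G1 X15.83 Y3.00 E1.0022
G1 X16.50 Y0.50 E1.1313
G1 X16.37 Y0.00 E1.1571
G1 X22.00 Y0.00 E1.4379
G1 X22.00 Y23.00 E2.5854
G1 X0.00 Y23.00 E3.6830
G1 X0.00 Y0.00 E4.8305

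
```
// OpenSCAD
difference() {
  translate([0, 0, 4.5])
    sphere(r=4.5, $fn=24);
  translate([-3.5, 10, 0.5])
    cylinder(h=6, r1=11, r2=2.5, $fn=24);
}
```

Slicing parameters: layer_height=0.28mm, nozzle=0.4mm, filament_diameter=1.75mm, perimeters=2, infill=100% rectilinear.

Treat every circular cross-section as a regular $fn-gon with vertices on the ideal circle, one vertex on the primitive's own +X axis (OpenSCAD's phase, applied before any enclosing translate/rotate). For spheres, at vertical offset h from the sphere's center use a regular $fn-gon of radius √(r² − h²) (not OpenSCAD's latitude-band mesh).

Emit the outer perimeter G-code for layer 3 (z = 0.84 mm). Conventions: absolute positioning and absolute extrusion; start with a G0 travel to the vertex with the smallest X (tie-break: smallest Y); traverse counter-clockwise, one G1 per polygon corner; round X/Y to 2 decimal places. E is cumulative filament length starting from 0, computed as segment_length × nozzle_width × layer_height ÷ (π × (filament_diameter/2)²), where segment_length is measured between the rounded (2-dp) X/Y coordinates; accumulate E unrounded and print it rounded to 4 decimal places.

At z = 0.84 mm: the r=4.5 sphere contributes a regular 24-gon of circumradius √(4.5²−3.66²) = 2.618; the cone at (-3.5, 10): at t=0.057 of its height the radius interpolates to r₁+(r₂−r₁)t = 10.518, giving a regular 24-gon of that circumradius; Taking the first minus the rest: starting from the r=4.5 sphere, the cone at (-3.5, 10) partially overlaps it — only the 9.38 mm² overlap (of its 343.61 mm²) is removed, clipping the outline — 1 connected region. The outline is a single polygon with 17 vertices. Extrusion per mm of travel: 0.4 × 0.28 / (π × 0.875²) = 0.046564. Accumulating E over each segment gives final E = 0.6686.

G0 X-2.57 Y-0.40 Z0.84
G1 X-2.53 Y-0.68 E0.0132
G1 X-2.27 Y-1.31 E0.0449
G1 X-1.85 Y-1.85 E0.0768
G1 X-1.31 Y-2.27 E0.1086
G1 X-0.68 Y-2.53 E0.1404
G1 X0.00 Y-2.62 E0.1723
G1 X0.68 Y-2.53 E0.2042
G1 X1.31 Y-2.27 E0.2360
G1 X1.85 Y-1.85 E0.2678
G1 X2.27 Y-1.31 E0.2997
G1 X2.53 Y-0.68 E0.3314
G1 X2.62 Y0.00 E0.3634
G1 X2.53 Y0.68 E0.3953
G1 X2.28 Y1.29 E0.4260
G1 X1.76 Y0.89 E0.4565
G1 X-0.78 Y-0.16 E0.5845
G1 X-2.57 Y-0.40 E0.6686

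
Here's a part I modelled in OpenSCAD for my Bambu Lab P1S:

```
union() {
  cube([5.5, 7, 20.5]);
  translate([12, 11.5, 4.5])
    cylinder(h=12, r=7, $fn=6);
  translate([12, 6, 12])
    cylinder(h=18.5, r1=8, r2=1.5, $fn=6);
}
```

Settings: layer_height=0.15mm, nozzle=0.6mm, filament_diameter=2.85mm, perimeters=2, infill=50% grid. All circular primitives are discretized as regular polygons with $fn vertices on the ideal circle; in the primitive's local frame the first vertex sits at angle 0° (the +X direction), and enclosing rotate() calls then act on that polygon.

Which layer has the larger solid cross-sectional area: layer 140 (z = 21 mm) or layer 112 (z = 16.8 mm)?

Layer 140 (z = 21): the cube is not intersected at this z (z outside [0, 20.5]); the cylinder at (12, 11.5) is absent (z outside [4.5, 16.5]); the cone at (12, 6) contributes a regular 6-gon of circumradius 4.838 (interpolated between r1=8 and r2=1.5 at t=0.486) (area = (6/2)·4.838²·sin(360°/6) = 60.81 mm²); Combining (union): only the cone at (12, 6) is present, so the union is just that shape — area = 60.81 mm². So its area = 60.81 mm². Layer 112 (z = 16.8): the cube (footprint 5.5×7) is included at this height (area 38.50 mm²); the cylinder at (12, 11.5) does not reach this height (z outside [4.5, 16.5]); the cone at (12, 6) (r1=8→r2=1.5) has section circumradius 6.314 here — a regular 6-gon (area = (6/2)·6.314²·sin(360°/6) = 103.56 mm²); Taking the union: the 2 present regions are separate (no shared area or edge), so areas and boundary lengths simply add and each stays a separate island — area = 142.06 mm². So its area = 142.06 mm². Layer 112 is larger (142.06 vs 60.81 mm²).

layer 112 (z = 16.8 mm)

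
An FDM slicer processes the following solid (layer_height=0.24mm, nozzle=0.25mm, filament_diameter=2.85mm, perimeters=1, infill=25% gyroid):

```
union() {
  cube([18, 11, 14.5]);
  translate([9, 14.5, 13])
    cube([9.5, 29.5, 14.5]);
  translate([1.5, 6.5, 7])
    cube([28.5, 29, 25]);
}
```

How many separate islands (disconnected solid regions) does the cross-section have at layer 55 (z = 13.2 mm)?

1

At z = 13.2 mm: the cube (footprint 18×11) is included at this height; the cube at (9, 14.5) is present — its section is the full 9.5×29.5 rectangle; the 28.5×29 cube at (1.5, 6.5) contributes its full rectangle; Merging all regions: the regions partially overlap (shared area 273.75 mm²), so overlapping operands fuse into one piece — 1 connected region. Overall, the cross-section is a single solid region. Island count = 1.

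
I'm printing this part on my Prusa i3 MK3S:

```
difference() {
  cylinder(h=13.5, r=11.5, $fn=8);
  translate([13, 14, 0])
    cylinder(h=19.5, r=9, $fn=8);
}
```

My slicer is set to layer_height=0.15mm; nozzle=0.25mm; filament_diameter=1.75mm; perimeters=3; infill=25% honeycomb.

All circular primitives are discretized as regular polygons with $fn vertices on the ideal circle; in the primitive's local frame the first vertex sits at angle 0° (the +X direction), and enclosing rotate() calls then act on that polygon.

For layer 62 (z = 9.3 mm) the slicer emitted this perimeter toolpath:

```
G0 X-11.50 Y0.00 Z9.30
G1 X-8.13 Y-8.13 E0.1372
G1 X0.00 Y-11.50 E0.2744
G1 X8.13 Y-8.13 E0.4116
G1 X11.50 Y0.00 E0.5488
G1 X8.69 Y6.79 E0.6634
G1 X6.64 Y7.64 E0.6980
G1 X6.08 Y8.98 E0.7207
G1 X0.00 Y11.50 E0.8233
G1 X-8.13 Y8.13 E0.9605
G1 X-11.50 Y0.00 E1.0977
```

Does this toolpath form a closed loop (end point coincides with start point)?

yes

Start point (G0): (-11.50, 0.00). End point (last G1): the path returns to the start — closed.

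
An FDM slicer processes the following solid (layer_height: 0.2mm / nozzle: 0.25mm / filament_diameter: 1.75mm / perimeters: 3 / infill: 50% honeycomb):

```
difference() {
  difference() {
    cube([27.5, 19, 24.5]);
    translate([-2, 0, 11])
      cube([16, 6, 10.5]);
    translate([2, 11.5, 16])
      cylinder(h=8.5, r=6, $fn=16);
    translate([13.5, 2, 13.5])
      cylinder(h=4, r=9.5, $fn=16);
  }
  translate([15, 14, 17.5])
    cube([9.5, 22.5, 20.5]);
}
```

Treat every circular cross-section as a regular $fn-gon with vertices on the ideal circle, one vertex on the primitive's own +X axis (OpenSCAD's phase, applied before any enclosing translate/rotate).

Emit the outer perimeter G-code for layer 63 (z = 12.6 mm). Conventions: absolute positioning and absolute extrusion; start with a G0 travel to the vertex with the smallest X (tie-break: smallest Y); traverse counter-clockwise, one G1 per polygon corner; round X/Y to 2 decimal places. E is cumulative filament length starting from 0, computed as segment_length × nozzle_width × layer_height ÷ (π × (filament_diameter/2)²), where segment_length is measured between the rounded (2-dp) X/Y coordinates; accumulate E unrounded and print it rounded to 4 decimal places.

G0 X0.00 Y6.00 Z12.60
G1 X14.00 Y6.00 E0.2910
G1 X14.00 Y0.00 E0.4158
G1 X27.50 Y0.00 E0.6964
G1 X27.50 Y19.00 E1.0913
G1 X0.00 Y19.00 E1.6630
G1 X0.00 Y6.00 E1.9332

At z = 12.6 mm: the cube (footprint 27.5×19) is included at this height; the cube at (-2, 0) (footprint 16×6) is included at this height; the cylinder at (2, 11.5) is not intersected at this z (z outside [16, 24.5]); the cylinder at (13.5, 2) is absent (z outside [13.5, 17.5]); Subtracting the remaining from the first: starting from the 27.5×19 cube, the 16×6 cube at (-2, 0) partially overlaps it — only the 84.00 mm² overlap (of its 96.00 mm²) is removed, clipping the outline — 1 connected region; the cube at (15, 14) is not intersected at this z (z outside [17.5, 38]); After the difference (first − rest): none of the subtracted shapes is present at this height, so that combined region is unchanged — 1 connected region. The outline is a single polygon with 6 vertices. Extrusion per mm of travel: 0.25 × 0.2 / (π × 0.875²) = 0.020788. Accumulating E over each segment gives final E = 1.9332.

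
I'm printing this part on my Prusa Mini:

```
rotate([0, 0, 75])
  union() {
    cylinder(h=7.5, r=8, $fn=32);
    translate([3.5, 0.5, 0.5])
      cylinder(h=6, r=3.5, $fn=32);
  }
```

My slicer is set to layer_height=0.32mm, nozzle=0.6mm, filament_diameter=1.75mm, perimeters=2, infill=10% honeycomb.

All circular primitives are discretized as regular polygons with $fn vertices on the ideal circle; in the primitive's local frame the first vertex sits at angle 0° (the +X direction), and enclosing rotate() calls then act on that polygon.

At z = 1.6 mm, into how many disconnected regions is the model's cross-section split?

1

At z = 1.6 mm: the r=8 cylinder contributes a regular 32-gon of circumradius 8; the cylinder at (3.5, 0.5): section is a regular 32-gon, circumradius r=3.5; Taking the union: the r=3.5 cylinder at (3.5, 0.5) lies entirely inside the r=8 cylinder, so the union is just the r=8 cylinder — 1 connected region; (whole slice rotated 75° about Z — lengths, areas and connectivity unchanged). The result has 1 disconnected region.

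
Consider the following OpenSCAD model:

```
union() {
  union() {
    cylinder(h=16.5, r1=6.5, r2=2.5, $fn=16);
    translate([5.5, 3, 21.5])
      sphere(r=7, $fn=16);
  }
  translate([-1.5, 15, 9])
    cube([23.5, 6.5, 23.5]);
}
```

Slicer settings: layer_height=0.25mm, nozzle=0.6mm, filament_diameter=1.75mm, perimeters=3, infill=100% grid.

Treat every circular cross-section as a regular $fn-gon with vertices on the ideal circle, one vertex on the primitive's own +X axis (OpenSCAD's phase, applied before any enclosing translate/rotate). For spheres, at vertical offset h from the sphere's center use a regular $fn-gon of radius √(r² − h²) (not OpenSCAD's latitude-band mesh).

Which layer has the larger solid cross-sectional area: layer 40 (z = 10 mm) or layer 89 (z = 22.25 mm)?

Layer 40 (z = 10): the cone (r1=6.5→r2=2.5) has section circumradius 4.076 here — a regular 16-gon (area = (16/2)·4.076²·sin(360°/16) = 50.86 mm²); the sphere at (5.5, 3) does not reach this height (|z−center|=11.500 > r=7); Taking the union: only the cone is present, so the union is just that shape — area = 50.86 mm²; the cube at (-1.5, 15) is present — its section is the full 23.5×6.5 rectangle (area 152.75 mm²); Combining (union): the 2 present regions are separate (no shared area or edge), so areas and boundary lengths simply add and each stays a separate island — area = 203.61 mm². So its area = 203.61 mm². Layer 89 (z = 22.25): the cone does not reach this height (z outside [0, 16.5]); the r=7 sphere at (5.5, 3) contributes a regular 16-gon of circumradius √(7²−0.75²) = 6.960 (area = (16/2)·6.960²·sin(360°/16) = 148.29 mm²); Combining (union): only the r=7 sphere at (5.5, 3) is present, so the union is just that shape — area = 148.29 mm²; the cube at (-1.5, 15) is present — its section is the full 23.5×6.5 rectangle (area 152.75 mm²); Merging all regions: the 2 present regions are separate (no shared area or edge), so areas and boundary lengths simply add and each stays a separate island — area = 301.04 mm². So its area = 301.04 mm². Layer 89 is larger (301.04 vs 203.61 mm²).

layer 89 (z = 22.25 mm)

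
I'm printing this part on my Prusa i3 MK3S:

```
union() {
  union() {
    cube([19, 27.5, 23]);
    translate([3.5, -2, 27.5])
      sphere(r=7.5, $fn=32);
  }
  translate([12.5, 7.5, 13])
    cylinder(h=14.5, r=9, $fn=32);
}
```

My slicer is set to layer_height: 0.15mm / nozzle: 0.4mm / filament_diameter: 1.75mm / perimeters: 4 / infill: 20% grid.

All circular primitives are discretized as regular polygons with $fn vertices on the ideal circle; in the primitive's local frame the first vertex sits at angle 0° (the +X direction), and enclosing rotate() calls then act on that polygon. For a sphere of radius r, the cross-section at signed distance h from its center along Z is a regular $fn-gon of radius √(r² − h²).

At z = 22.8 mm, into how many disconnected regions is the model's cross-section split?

1

At z = 22.8 mm: the cube (footprint 19×27.5) is included at this height; the r=7.5 sphere at (3.5, -2) slices to a regular 32-gon of circumradius 5.845 (√(r²−h²) with h=4.7 from center); Taking the union: the regions partially overlap (shared area 27.33 mm²), so overlapping operands fuse into one piece — 1 connected region; the r=9 cylinder at (12.5, 7.5) gives a regular 32-gon of circumradius 9 (constant along its height); Taking the union: the regions partially overlap (shared area 222.67 mm²), so overlapping operands fuse into one piece — 1 connected region. The result has 1 disconnected region.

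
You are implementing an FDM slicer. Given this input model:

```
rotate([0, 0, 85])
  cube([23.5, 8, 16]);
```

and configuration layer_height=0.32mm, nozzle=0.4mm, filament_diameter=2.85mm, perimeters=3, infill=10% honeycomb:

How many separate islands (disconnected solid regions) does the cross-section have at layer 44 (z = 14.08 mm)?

1

At z = 14.08 mm: the cube is present — its section is the full 23.5×8 rectangle; (whole slice rotated 85° about Z — lengths, areas and connectivity unchanged). Overall, the cross-section is a single solid region. Island count = 1.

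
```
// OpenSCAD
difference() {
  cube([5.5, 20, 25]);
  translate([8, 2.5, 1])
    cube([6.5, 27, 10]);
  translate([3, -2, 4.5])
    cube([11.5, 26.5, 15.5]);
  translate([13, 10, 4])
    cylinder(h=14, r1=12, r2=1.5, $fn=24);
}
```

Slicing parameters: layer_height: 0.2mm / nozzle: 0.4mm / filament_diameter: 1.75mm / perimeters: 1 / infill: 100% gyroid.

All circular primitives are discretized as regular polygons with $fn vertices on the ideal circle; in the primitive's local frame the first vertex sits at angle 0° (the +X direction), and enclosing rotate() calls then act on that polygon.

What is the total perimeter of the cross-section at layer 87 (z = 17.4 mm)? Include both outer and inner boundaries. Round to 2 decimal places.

At z = 17.4 mm: the cube (footprint 5.5×20) is included at this height (perimeter 51.00 mm); the cube at (8, 2.5) is not intersected at this z (z outside [1, 11]); the 11.5×26.5 cube at (3, -2) contributes its full rectangle (perimeter 76.00 mm); the cone at (13, 10) contributes a regular 24-gon of circumradius 1.950 (interpolated between r1=12 and r2=1.5 at t=0.957) (perimeter = 2·24·1.950·sin(180°/24) = 12.22 mm); Taking the first minus the rest: starting from the 5.5×20 cube, the 11.5×26.5 cube at (3, -2) partially overlaps it — only the 50.00 mm² overlap (of its 304.75 mm²) is removed, clipping the outline; the cone at (13, 10) misses the remaining region (no effect) — boundary = 46.00 mm. Overall, the cross-section is a single solid region. Total boundary length (outer) = 46.00 mm.

46.00 mm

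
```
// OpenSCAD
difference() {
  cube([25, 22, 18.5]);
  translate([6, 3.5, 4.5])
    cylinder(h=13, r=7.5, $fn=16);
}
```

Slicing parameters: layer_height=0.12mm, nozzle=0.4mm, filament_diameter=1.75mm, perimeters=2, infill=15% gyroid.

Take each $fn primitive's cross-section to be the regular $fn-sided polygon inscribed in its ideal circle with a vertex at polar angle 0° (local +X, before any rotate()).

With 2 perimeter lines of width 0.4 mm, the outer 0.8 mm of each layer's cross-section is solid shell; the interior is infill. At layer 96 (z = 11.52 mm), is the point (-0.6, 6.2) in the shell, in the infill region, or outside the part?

outside

At z = 11.52 mm: the 25×22 cube contributes its full rectangle; the cylinder at (6, 3.5): section is a regular 16-gon, circumradius r=7.5; Subtracting the remaining from the first: starting from the 25×22 cube, the r=7.5 cylinder at (6, 3.5) partially overlaps it — only the 127.91 mm² overlap (of its 172.21 mm²) is removed, clipping the outline — 1 connected region. Overall, the cross-section is a single solid region. The nearest boundary edge runs (0.70, 8.80)→(0.00, 7.76); distance from the point to it = 1.67 mm. The point is not inside any of the regions above, so it lies outside the cross-section (1.67 mm from the nearest boundary).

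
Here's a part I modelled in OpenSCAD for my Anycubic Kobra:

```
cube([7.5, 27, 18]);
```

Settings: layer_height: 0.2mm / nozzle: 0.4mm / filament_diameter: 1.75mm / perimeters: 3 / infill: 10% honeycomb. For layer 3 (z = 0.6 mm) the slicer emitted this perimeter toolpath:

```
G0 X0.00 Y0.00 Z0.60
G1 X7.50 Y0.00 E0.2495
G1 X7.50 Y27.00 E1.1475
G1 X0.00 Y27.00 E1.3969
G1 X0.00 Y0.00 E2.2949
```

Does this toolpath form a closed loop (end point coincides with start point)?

Start point (G0): (0.00, 0.00). End point (last G1): the path returns to the start — closed.

yes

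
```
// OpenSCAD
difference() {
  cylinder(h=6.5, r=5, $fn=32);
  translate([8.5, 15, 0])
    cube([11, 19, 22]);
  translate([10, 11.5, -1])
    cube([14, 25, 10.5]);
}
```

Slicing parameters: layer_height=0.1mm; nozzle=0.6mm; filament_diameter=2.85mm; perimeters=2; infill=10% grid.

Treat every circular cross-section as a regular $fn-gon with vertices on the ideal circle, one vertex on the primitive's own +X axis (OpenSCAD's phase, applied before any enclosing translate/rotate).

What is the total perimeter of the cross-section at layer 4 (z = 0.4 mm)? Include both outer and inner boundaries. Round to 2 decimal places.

At z = 0.4 mm: the cylinder: section is a regular 32-gon, circumradius r=5 (perimeter = 2·32·5.000·sin(180°/32) = 31.37 mm); the cube at (8.5, 15) (footprint 11×19) is included at this height (perimeter 60.00 mm); the cube at (10, 11.5) (footprint 14×25) is included at this height (perimeter 78.00 mm); Subtracting the remaining from the first: starting from the r=5 cylinder, the 11×19 cube at (8.5, 15) misses the remaining region (no effect); the 14×25 cube at (10, 11.5) misses the remaining region (no effect) — boundary = 31.37 mm. Overall, the cross-section is a single solid region. Total boundary length (outer) = 31.37 mm.

31.37 mm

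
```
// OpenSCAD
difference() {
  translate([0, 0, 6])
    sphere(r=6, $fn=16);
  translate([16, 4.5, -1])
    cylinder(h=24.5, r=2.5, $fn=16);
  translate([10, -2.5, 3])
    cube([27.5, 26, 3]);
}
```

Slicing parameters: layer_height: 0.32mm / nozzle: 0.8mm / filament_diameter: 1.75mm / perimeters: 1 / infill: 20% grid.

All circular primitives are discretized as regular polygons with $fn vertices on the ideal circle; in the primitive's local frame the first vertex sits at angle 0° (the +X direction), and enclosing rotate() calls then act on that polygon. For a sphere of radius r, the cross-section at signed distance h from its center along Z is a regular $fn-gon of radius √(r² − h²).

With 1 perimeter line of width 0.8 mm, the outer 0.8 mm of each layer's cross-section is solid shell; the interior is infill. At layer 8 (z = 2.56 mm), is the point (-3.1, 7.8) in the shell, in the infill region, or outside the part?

outside

At z = 2.56 mm: the r=6 sphere contributes a regular 16-gon of circumradius √(6²−3.44²) = 4.916; the r=2.5 cylinder at (16, 4.5) gives a regular 16-gon of circumradius 2.5 (constant along its height); the cube at (10, -2.5) is absent (z outside [3, 6]); Taking the first minus the rest: starting from the r=6 sphere, the r=2.5 cylinder at (16, 4.5) misses the remaining region (no effect) — 1 connected region. Overall, the cross-section is a single solid region. The nearest boundary edge runs (-3.48, 3.48)→(-1.88, 4.54); distance from the point to it = 3.48 mm. The point is not inside any of the regions above, so it lies outside the cross-section (3.48 mm from the nearest boundary).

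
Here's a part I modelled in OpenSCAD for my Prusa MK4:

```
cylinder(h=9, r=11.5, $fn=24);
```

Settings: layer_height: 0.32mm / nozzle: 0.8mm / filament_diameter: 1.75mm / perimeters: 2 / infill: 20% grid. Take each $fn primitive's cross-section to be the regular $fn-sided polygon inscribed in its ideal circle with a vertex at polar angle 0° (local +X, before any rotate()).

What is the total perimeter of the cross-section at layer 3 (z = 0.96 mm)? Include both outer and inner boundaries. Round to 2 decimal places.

72.05 mm

At z = 0.96 mm: the r=11.5 cylinder gives a regular 24-gon of circumradius 11.5 (constant along its height) (perimeter = 2·24·11.500·sin(180°/24) = 72.05 mm). Overall, the cross-section is a single solid region. Total boundary length (outer) = 72.05 mm.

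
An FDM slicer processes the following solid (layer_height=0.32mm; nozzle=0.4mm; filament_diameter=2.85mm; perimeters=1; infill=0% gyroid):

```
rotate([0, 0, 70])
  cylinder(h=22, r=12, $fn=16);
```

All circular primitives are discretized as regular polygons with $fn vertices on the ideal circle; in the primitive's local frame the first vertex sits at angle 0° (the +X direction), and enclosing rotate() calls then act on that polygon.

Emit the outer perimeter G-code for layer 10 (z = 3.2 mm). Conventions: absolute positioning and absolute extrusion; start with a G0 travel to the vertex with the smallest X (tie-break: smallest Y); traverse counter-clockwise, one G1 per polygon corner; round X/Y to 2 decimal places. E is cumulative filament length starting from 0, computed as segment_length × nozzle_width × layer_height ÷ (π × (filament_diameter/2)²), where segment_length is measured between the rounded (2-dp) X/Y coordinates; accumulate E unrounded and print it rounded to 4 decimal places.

At z = 3.2 mm: the r=12 cylinder contributes a regular 16-gon of circumradius 12; (whole slice rotated 70° about Z — lengths, areas and connectivity unchanged). The outline is a single polygon with 16 vertices. Extrusion per mm of travel: 0.4 × 0.32 / (π × 1.425²) = 0.020065. Accumulating E over each segment gives final E = 1.5035.

G0 X-11.99 Y-0.52 Z3.20
G1 X-10.88 Y-5.07 E0.0940
G1 X-8.11 Y-8.85 E0.1880
G1 X-4.10 Y-11.28 E0.2821
G1 X0.52 Y-11.99 E0.3759
G1 X5.07 Y-10.88 E0.4698
G1 X8.85 Y-8.11 E0.5639
G1 X11.28 Y-4.10 E0.6579
G1 X11.99 Y0.52 E0.7517
G1 X10.88 Y5.07 E0.8457
G1 X8.11 Y8.85 E0.9397
G1 X4.10 Y11.28 E1.0338
G1 X-0.52 Y11.99 E1.1276
G1 X-5.07 Y10.88 E1.2216
G1 X-8.85 Y8.11 E1.3156
G1 X-11.28 Y4.10 E1.4097
G1 X-11.99 Y-0.52 E1.5035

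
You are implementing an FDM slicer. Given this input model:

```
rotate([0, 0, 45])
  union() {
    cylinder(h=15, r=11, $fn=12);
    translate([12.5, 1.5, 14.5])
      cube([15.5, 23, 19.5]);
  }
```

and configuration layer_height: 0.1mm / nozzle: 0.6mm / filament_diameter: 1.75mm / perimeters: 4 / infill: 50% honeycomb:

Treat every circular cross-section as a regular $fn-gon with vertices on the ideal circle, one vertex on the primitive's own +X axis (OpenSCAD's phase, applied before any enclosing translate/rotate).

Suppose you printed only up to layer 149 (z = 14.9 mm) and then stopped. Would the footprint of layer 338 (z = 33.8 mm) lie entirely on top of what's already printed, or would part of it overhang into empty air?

entirely on top

Compare the two slices. At z = 14.9: the cylinder: section is a regular 12-gon, circumradius r=11 (area = (12/2)·11.000²·sin(360°/12) = 363.00 mm²); the 15.5×23 cube at (12.5, 1.5) contributes its full rectangle (area 356.50 mm²); Taking the union: the 2 present regions are separate (no shared area or edge), so areas and boundary lengths simply add and each stays a separate island — area = 719.50 mm²; (rotated 45° about Z; rotation is an isometry so areas/perimeters/island counts are preserved). At z = 33.8: the cylinder is not intersected at this z (z outside [0, 15]); the cube at (12.5, 1.5) is present — its section is the full 15.5×23 rectangle (area 356.50 mm²); Taking the union: only the 15.5×23 cube at (12.5, 1.5) is present, so the union is just that shape — area = 356.50 mm²; (rotated 45° about Z; rotation is an isometry so areas/perimeters/island counts are preserved). Checking containment: the cross-section at z = 33.8 is a subset of the cross-section at z = 14.9.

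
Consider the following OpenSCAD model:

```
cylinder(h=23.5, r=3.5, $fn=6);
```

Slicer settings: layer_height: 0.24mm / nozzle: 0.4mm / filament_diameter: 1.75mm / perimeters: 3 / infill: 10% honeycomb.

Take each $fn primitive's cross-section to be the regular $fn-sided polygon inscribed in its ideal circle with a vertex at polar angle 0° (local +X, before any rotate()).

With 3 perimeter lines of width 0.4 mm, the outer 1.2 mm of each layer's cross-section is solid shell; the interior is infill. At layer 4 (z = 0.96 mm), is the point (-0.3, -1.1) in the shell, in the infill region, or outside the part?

At z = 0.96 mm: the r=3.5 cylinder gives a regular 6-gon of circumradius 3.5 (constant along its height). Overall, the cross-section is a single solid region. The nearest boundary edge runs (-1.75, -3.03)→(1.75, -3.03); distance from the point to it = 1.93 mm. The point is inside the cross-section and 1.93 mm from the nearest boundary — more than the 1.2 mm shell width (3 × 0.4), so it's in the infill interior.

infill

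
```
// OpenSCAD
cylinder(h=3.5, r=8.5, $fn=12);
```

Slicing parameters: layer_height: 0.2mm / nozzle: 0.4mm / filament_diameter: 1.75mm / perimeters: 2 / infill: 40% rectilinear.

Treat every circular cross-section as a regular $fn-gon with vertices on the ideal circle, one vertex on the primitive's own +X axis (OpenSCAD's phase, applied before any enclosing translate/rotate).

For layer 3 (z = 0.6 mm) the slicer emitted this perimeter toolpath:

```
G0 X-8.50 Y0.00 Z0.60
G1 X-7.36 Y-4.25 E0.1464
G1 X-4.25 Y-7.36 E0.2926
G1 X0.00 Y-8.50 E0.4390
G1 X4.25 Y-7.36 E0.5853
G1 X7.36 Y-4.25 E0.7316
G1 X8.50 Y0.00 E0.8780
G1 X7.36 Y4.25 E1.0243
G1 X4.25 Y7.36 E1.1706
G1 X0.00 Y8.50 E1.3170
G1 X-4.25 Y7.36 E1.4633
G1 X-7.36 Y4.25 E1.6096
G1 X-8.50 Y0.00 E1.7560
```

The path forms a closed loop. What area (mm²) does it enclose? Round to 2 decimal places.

216.71 mm²

Apply the shoelace formula to the sequence of (X, Y) vertices; enclosed area = 216.71 mm².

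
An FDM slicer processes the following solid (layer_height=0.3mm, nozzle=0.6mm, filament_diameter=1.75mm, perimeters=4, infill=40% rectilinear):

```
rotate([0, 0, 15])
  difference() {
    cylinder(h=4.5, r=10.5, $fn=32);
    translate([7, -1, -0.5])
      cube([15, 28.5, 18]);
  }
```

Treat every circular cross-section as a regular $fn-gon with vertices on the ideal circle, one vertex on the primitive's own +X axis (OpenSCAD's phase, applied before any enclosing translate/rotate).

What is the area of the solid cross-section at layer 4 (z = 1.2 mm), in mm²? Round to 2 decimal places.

At z = 1.2 mm: the r=10.5 cylinder gives a regular 32-gon of circumradius 10.5 (constant along its height) (area = (32/2)·10.500²·sin(360°/32) = 344.14 mm²); the 15×28.5 cube at (7, -1) contributes its full rectangle (area 427.50 mm²); Taking the first minus the rest: starting from the r=10.5 cylinder (344.14 mm²), the 15×28.5 cube at (7, -1) partially overlaps it — only the 22.13 mm² overlap (of its 427.50 mm²) is removed, clipping the outline — area = 322.01 mm²; (rotated 15° about Z; rotation is an isometry so areas/perimeters/island counts are preserved). Overall, the cross-section is a single solid region. Net area = 322.01 mm².

322.01 mm²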